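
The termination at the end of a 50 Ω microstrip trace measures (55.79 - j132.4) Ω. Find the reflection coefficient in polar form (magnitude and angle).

Γ ≈ 0.782 ∠ -36.1°

Γ = (Z_L − Z_0)/(Z_L + Z_0) = (5.79 − j132.4)/(105.8 − j132.4)
|Γ| = 133/169 = 0.782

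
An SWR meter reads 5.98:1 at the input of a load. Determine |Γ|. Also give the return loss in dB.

|Γ| ≈ 0.713; return loss ≈ 2.93 dB

|Γ| = (S − 1)/(S + 1) = (5.98 − 1)/(5.98 + 1) = 4.98/6.98
RL = −20·log₁₀|Γ| = −20·log₁₀(0.713)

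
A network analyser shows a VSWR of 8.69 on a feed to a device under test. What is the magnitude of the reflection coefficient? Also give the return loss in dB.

|Γ| ≈ 0.794; return loss ≈ 2.01 dB

|Γ| = (S − 1)/(S + 1) = (8.69 − 1)/(8.69 + 1) = 7.69/9.69
RL = −20·log₁₀|Γ| = −20·log₁₀(0.794)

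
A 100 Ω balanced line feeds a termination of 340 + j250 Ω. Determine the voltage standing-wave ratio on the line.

VSWR ≈ 5.35

Γ = (Z_L − Z_0)/(Z_L + Z_0) = (240 + j250)/(440 + j250)
|Γ| = 347/506 = 0.685
VSWR = (1 + |Γ|)/(1 − |Γ|) = 1.68/0.315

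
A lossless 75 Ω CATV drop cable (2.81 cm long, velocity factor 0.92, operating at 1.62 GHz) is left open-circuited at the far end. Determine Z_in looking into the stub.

Z_in ≈ −j44.4 Ω

λ = v/f = 0.92·c / 1.62 GHz = 0.17 m
βl = 2π·l/λ = 2π × 0.165 = 59.4°
tan(βl) = 1.69
For an open-circuited stub, Z_in = −jZ_0·cot(βl) = −jZ_0/tan(βl)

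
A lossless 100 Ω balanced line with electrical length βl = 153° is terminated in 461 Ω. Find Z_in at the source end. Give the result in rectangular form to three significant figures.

tan(βl) = tan(153°) = -0.51
Z_in = Z_0·(Z_L + jZ_0·tanβl)/(Z_0 + jZ_L·tanβl)
     = 100·(461 − j51)/(100 − j235)

Z_in ≈ 89.1 + j158 Ω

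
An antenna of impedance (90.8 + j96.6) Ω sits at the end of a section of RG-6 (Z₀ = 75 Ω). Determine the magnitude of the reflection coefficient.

|Γ| ≈ 0.51

Γ = (Z_L − Z_0)/(Z_L + Z_0) = (15.8 + j96.6)/(165.8 + j96.6)
|Γ| = 97.9/192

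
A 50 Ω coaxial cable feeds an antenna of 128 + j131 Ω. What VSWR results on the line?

VSWR ≈ 5.45

Γ = (Z_L − Z_0)/(Z_L + Z_0) = (78 + j131)/(178 + j131)
|Γ| = 152/221 = 0.69
VSWR = (1 + |Γ|)/(1 − |Γ|) = 1.69/0.31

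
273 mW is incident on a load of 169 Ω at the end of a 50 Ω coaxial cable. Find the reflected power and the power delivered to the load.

P_reflected ≈ 80.6 mW; P_delivered ≈ 192 mW

Γ = (169 − 50)/(169 + 50) = 0.543
|Γ|² = 0.295
P_refl = |Γ|²·P_inc = 80.6 mW, P_del = (1 − |Γ|²)·P_inc = 192 mW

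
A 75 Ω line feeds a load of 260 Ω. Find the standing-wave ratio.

Γ = (260 − 75)/(260 + 75) = 0.552
VSWR = (1 + 0.552)/(1 − 0.552)

VSWR ≈ 3.47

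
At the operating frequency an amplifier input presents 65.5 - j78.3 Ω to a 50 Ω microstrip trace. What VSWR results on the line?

VSWR ≈ 3.67

Γ = (Z_L − Z_0)/(Z_L + Z_0) = (15.5 − j78.3)/(115.5 − j78.3)
|Γ| = 79.8/140 = 0.572
VSWR = (1 + |Γ|)/(1 − |Γ|) = 1.57/0.428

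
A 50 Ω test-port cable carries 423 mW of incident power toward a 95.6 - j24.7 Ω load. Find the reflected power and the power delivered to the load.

P_reflected ≈ 52.2 mW; P_delivered ≈ 371 mW

|Γ| = |(45.6 − j24.7)/(145.6 − j24.7)| = 0.351
|Γ|² = 0.123
P_refl = |Γ|²·P_inc = 52.2 mW, P_del = (1 − |Γ|²)·P_inc = 371 mW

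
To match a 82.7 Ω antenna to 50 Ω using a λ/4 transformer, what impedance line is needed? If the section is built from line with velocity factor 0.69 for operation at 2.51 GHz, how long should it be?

Z_qwt = √(Z_0·R_L) = √(50 × 82.7) = √4135
λ = 0.69·c/f = 0.0825 m, so l = λ/4 = 0.0206 m

Z_qwt ≈ 64.3 Ω; length ≈ 2.06 cm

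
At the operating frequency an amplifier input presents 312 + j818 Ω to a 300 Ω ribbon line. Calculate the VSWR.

Γ = (Z_L − Z_0)/(Z_L + Z_0) = (12 + j818)/(612 + j818)
|Γ| = 818/1020 = 0.801
VSWR = (1 + |Γ|)/(1 − |Γ|) = 1.8/0.199

VSWR ≈ 9.04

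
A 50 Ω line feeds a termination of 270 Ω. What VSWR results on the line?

Γ = (270 − 50)/(270 + 50) = 0.688
VSWR = (1 + 0.688)/(1 − 0.688)

VSWR ≈ 5.4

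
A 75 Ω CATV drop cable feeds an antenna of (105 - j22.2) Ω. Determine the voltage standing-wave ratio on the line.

VSWR ≈ 1.52

Γ = (Z_L − Z_0)/(Z_L + Z_0) = (30 − j22.2)/(180 − j22.2)
|Γ| = 37.3/181 = 0.206
VSWR = (1 + |Γ|)/(1 − |Γ|) = 1.21/0.794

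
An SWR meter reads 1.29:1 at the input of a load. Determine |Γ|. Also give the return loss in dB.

|Γ| ≈ 0.127; return loss ≈ 17.9 dB

|Γ| = (S − 1)/(S + 1) = (1.29 − 1)/(1.29 + 1) = 0.29/2.29
RL = −20·log₁₀|Γ| = −20·log₁₀(0.127)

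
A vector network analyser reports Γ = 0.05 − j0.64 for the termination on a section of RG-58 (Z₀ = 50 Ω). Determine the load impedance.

Z_L = Z_0·(1 + Γ)/(1 − Γ) = 50·(1.05 − j0.64)/(0.95 + j0.64)

Z_L ≈ 22.4 − j48.8 Ω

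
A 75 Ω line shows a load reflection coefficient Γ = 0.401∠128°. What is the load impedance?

Z_L ≈ 38 + j28.6 Ω

Z_L = Z_0·(1 + Γ)/(1 − Γ) = 75·(0.753 + j0.316)/(1.25 − j0.316)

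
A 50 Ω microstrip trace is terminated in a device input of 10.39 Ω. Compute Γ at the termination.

Γ = -0.656

Γ = (Z_L − Z_0)/(Z_L + Z_0) = (10.39 − 50)/(10.39 + 50) = -39.61/60.39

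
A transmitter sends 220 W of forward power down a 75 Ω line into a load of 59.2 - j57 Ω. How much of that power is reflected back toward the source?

P_reflected ≈ 36.2 W

|Γ| = |(-15.8 − j57)/(134.2 − j57)| = 0.406
|Γ|² = 0.165
P_refl = |Γ|²·P_inc = 36.2 W, P_del = (1 − |Γ|²)·P_inc = 184 W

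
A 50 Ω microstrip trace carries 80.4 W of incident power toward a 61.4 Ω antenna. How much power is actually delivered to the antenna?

P_delivered ≈ 79.6 W

Γ = (61.4 − 50)/(61.4 + 50) = 0.102
|Γ|² = 0.0105
P_refl = |Γ|²·P_inc = 0.842 W, P_del = (1 − |Γ|²)·P_inc = 79.6 W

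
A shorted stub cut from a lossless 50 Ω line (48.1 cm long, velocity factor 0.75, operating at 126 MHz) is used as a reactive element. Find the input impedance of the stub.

Z_in ≈ −j409 Ω

λ = v/f = 0.75·c / 126 MHz = 1.79 m
βl = 2π·l/λ = 2π × 0.269 = 97°
tan(βl) = -8.18
For a shorted stub, Z_in = jZ_0·tan(βl)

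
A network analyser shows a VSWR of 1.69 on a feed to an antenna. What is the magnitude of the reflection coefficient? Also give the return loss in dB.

|Γ| ≈ 0.257; return loss ≈ 11.8 dB

|Γ| = (S − 1)/(S + 1) = (1.69 − 1)/(1.69 + 1) = 0.69/2.69
RL = −20·log₁₀|Γ| = −20·log₁₀(0.257)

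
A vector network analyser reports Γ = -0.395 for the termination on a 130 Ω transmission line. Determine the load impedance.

Z_L ≈ 56.4 Ω

Z_L = Z_0·(1 + Γ)/(1 − Γ) = 130·(0.605)/(1.4)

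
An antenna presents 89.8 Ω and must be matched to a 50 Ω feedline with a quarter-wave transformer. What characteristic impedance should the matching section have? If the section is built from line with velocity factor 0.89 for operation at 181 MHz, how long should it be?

Z_qwt ≈ 67 Ω; length ≈ 36.9 cm

Z_qwt = √(Z_0·R_L) = √(50 × 89.8) = √4490
λ = 0.89·c/f = 1.48 m, so l = λ/4 = 0.369 m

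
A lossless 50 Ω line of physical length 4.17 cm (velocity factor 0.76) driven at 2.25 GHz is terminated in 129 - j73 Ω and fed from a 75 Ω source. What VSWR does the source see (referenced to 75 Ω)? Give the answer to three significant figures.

λ = v/f = 0.76·c / 2.25 GHz = 0.101 m
βl = 2π·l/λ = 2π × 0.412 = 148°
tan(βl) = -0.621
Z_in = Z_0·(Z_L + jZ_0·tanβl)/(Z_0 + jZ_L·tanβl) = 69.3 + j76.5 Ω
Γ_s = (Z_in − Z_s)/(Z_in + Z_s) = (-5.66 + j76.5)/(144 + j76.5), |Γ_s| = 0.469
VSWR = (1 + |Γ_s|)/(1 − |Γ_s|)

VSWR ≈ 2.77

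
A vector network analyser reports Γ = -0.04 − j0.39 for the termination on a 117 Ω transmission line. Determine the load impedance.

Z_L ≈ 80.3 − j74 Ω

Z_L = Z_0·(1 + Γ)/(1 − Γ) = 117·(0.96 − j0.39)/(1.04 + j0.39)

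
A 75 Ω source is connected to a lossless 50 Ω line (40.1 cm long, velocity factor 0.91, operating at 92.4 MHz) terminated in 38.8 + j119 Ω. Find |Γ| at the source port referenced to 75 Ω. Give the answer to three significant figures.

|Γ| ≈ 0.774

λ = v/f = 0.91·c / 92.4 MHz = 2.95 m
βl = 2π·l/λ = 2π × 0.136 = 48.9°
tan(βl) = 1.14
Z_in = Z_0·(Z_L + jZ_0·tanβl)/(Z_0 + jZ_L·tanβl) = 23.8 − j89.9 Ω
Γ_s = (Z_in − Z_s)/(Z_in + Z_s) = (-51.2 − j89.9)/(98.8 − j89.9), |Γ_s| = 0.774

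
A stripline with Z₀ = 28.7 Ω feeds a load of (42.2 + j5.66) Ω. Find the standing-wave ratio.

VSWR ≈ 1.52

Γ = (Z_L − Z_0)/(Z_L + Z_0) = (13.5 + j5.66)/(70.9 + j5.66)
|Γ| = 14.6/71.1 = 0.206
VSWR = (1 + |Γ|)/(1 − |Γ|) = 1.21/0.794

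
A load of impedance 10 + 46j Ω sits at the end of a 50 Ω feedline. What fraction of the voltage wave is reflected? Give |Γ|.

|Γ| ≈ 0.806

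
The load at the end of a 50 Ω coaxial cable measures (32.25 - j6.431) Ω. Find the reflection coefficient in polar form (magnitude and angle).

Γ ≈ 0.229 ∠ -156°

Γ = (Z_L − Z_0)/(Z_L + Z_0) = (-17.75 − j6.431)/(82.25 − j6.431)
|Γ| = 18.9/82.5 = 0.229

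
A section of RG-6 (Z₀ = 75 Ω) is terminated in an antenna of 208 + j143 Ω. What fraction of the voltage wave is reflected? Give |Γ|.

|Γ| ≈ 0.616

Γ = (Z_L − Z_0)/(Z_L + Z_0) = (133 + j143)/(283 + j143)
|Γ| = 195/317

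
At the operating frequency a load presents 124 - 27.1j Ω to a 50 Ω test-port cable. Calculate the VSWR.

VSWR ≈ 2.62

Γ = (Z_L − Z_0)/(Z_L + Z_0) = (74 − j27.1)/(174 − j27.1)
|Γ| = 78.8/176 = 0.448
VSWR = (1 + |Γ|)/(1 − |Γ|) = 1.45/0.552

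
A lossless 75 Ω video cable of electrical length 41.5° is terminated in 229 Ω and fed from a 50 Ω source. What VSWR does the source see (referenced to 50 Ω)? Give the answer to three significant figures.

tan(βl) = 0.885
Z_in = Z_0·(Z_L + jZ_0·tanβl)/(Z_0 + jZ_L·tanβl) = 49.2 − j66.6 Ω
Γ_s = (Z_in − Z_s)/(Z_in + Z_s) = (-0.798 − j66.6)/(99.2 − j66.6), |Γ_s| = 0.557
VSWR = (1 + |Γ_s|)/(1 − |Γ_s|)

VSWR ≈ 3.52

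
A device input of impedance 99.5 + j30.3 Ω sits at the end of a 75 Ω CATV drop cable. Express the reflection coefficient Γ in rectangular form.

Γ = (Z_L − Z_0)/(Z_L + Z_0) = (24.5 + j30.3)/(174.5 + j30.3)

Γ ≈ 0.166 + j0.145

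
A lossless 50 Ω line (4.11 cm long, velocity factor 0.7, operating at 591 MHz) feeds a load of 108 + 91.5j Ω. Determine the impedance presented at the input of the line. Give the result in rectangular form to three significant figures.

λ = v/f = 0.7·c / 591 MHz = 0.355 m
βl = 2π·l/λ = 2π × 0.116 = 41.6°
tan(βl) = tan(41.6°) = 0.889
Z_in = Z_0·(Z_L + jZ_0·tanβl)/(Z_0 + jZ_L·tanβl)
     = 50·(108 + j136)/(-31.4 + j96)

Z_in ≈ 47.4 − j71.7 Ω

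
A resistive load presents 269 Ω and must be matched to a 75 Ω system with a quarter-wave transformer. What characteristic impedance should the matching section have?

Z_qwt ≈ 142 Ω

Z_qwt = √(Z_0·R_L) = √(75 × 269) = √20180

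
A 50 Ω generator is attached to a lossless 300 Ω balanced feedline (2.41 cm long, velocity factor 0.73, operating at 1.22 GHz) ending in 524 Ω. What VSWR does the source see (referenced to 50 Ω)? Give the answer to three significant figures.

λ = v/f = 0.73·c / 1.22 GHz = 0.18 m
βl = 2π·l/λ = 2π × 0.134 = 48.3°
tan(βl) = 1.12
Z_in = Z_0·(Z_L + jZ_0·tanβl)/(Z_0 + jZ_L·tanβl) = 244 − j142 Ω
Γ_s = (Z_in − Z_s)/(Z_in + Z_s) = (194 − j142)/(294 − j142), |Γ_s| = 0.737
VSWR = (1 + |Γ_s|)/(1 − |Γ_s|)

VSWR ≈ 6.6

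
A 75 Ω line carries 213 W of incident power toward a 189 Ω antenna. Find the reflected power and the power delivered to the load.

Γ = (189 − 75)/(189 + 75) = 0.432
|Γ|² = 0.186
P_refl = |Γ|²·P_inc = 39.7 W, P_del = (1 − |Γ|²)·P_inc = 173 W

P_reflected ≈ 39.7 W; P_delivered ≈ 173 W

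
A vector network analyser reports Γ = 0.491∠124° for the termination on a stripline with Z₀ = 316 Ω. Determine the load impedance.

Z_L ≈ 134 + j144 Ω

Z_L = Z_0·(1 + Γ)/(1 − Γ) = 316·(0.725 + j0.407)/(1.27 − j0.407)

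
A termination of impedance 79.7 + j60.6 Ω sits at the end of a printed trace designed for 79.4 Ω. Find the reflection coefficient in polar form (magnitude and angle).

Γ = (Z_L − Z_0)/(Z_L + Z_0) = (0.3 + j60.6)/(159.1 + j60.6)
|Γ| = 60.6/170 = 0.356

Γ ≈ 0.356 ∠ 68.9°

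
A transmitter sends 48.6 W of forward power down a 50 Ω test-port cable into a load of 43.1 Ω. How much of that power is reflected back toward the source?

Γ = (43.1 − 50)/(43.1 + 50) = -0.0741
|Γ|² = 0.00549
P_refl = |Γ|²·P_inc = 0.267 W, P_del = (1 − |Γ|²)·P_inc = 48.3 W

P_reflected ≈ 0.267 W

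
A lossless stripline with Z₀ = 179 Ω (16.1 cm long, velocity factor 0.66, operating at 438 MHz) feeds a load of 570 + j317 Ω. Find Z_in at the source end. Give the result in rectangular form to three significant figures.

Z_in ≈ 55.3 + j96.5 Ω

λ = v/f = 0.66·c / 438 MHz = 0.452 m
βl = 2π·l/λ = 2π × 0.356 = 128°
tan(βl) = tan(128°) = -1.27
Z_in = Z_0·(Z_L + jZ_0·tanβl)/(Z_0 + jZ_L·tanβl)
     = 179·(570 + j89.7)/(582 − j724)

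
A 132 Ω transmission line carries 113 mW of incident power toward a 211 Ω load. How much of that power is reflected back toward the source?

Γ = (211 − 132)/(211 + 132) = 0.23
|Γ|² = 0.053
P_refl = |Γ|²·P_inc = 5.99 mW, P_del = (1 − |Γ|²)·P_inc = 107 mW

P_reflected ≈ 5.99 mW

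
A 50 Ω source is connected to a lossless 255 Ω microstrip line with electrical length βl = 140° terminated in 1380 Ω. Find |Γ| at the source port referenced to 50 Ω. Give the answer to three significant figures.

|Γ| ≈ 0.889

tan(βl) = -0.839
Z_in = Z_0·(Z_L + jZ_0·tanβl)/(Z_0 + jZ_L·tanβl) = 109 + j280 Ω
Γ_s = (Z_in − Z_s)/(Z_in + Z_s) = (58.8 + j280)/(159 + j280), |Γ_s| = 0.889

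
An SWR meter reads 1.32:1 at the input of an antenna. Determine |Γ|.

|Γ| ≈ 0.138

|Γ| = (S − 1)/(S + 1) = (1.32 − 1)/(1.32 + 1) = 0.32/2.32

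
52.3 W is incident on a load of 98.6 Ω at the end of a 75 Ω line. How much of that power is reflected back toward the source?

P_reflected ≈ 0.967 W

Γ = (98.6 − 75)/(98.6 + 75) = 0.136
|Γ|² = 0.0185
P_refl = |Γ|²·P_inc = 0.967 W, P_del = (1 − |Γ|²)·P_inc = 51.3 W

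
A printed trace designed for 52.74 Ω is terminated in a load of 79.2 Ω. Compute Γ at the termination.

Γ = 0.201

Γ = (Z_L − Z_0)/(Z_L + Z_0) = (79.2 − 52.74)/(79.2 + 52.74) = 26.46/131.9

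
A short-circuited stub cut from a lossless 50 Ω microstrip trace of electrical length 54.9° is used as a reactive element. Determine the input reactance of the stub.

X_in ≈ 71.1 Ω (inductive)

tan(βl) = 1.42
For a short-circuited stub, Z_in = jZ_0·tan(βl)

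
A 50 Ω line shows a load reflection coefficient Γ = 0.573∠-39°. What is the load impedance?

Z_L = Z_0·(1 + Γ)/(1 − Γ) = 50·(1.45 − j0.361)/(0.555 + j0.361)

Z_L ≈ 76.7 − j82.4 Ω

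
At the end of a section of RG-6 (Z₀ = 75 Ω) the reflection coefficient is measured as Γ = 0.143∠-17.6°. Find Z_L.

Z_L ≈ 98.2 − j8.67 Ω

Z_L = Z_0·(1 + Γ)/(1 − Γ) = 75·(1.14 − j0.0432)/(0.864 + j0.0432)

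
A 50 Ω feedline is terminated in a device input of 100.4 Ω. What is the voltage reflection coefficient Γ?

Γ = (Z_L − Z_0)/(Z_L + Z_0) = (100.4 − 50)/(100.4 + 50) = 50.4/150.4

Γ = 0.335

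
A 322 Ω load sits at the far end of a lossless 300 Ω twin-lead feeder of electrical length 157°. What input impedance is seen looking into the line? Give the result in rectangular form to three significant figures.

tan(βl) = tan(157°) = -0.424
Z_in = Z_0·(Z_L + jZ_0·tanβl)/(Z_0 + jZ_L·tanβl)
     = 300·(322 − j127)/(300 − j137)

Z_in ≈ 315 + j16 Ω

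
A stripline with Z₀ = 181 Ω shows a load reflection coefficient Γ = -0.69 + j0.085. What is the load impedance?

Z_L ≈ 32.7 + j10.7 Ω

Z_L = Z_0·(1 + Γ)/(1 − Γ) = 181·(0.31 + j0.085)/(1.69 − j0.085)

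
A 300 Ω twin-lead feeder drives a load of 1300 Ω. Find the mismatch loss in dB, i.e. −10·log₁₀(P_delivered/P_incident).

mismatch loss ≈ 2.15 dB

Γ = (1300 − 300)/(1300 + 300) = 0.625
|Γ|² = 0.391, so P_del/P_inc = 1 − |Γ|² = 0.609
ML = −10·log₁₀(1 − |Γ|²)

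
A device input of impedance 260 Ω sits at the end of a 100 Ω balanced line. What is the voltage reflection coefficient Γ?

Γ = 0.444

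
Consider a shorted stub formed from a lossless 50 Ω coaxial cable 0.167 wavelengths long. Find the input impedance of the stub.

βl = 2π × 0.167 = 60.1°
tan(βl) = 1.74
For a shorted stub, Z_in = jZ_0·tan(βl)

Z_in ≈ +j87 Ω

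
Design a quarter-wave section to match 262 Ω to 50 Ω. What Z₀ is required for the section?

Z_qwt ≈ 114 Ω

Z_qwt = √(Z_0·R_L) = √(50 × 262) = √13100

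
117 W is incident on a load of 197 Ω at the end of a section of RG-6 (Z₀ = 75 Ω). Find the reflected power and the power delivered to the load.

Γ = (197 − 75)/(197 + 75) = 0.449
|Γ|² = 0.201
P_refl = |Γ|²·P_inc = 23.5 W, P_del = (1 − |Γ|²)·P_inc = 93.5 W

P_reflected ≈ 23.5 W; P_delivered ≈ 93.5 W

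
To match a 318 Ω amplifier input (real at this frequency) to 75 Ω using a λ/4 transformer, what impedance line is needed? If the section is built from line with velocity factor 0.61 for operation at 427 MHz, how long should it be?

Z_qwt ≈ 154 Ω; length ≈ 10.7 cm

Z_qwt = √(Z_0·R_L) = √(75 × 318) = √23850
λ = 0.61·c/f = 0.429 m, so l = λ/4 = 0.107 m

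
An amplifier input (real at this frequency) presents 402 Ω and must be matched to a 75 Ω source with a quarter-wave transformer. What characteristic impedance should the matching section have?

Z_qwt ≈ 174 Ω

Z_qwt = √(Z_0·R_L) = √(75 × 402) = √30150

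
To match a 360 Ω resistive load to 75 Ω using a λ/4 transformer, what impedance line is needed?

Z_qwt ≈ 164 Ω

Z_qwt = √(Z_0·R_L) = √(75 × 360) = √27000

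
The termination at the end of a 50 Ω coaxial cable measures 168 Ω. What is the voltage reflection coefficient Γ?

Γ = (Z_L − Z_0)/(Z_L + Z_0) = (168 − 50)/(168 + 50) = 118/218

Γ = 0.541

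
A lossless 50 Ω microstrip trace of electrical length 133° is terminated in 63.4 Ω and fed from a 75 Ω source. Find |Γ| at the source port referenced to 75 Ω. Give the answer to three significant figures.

tan(βl) = -1.07
Z_in = Z_0·(Z_L + jZ_0·tanβl)/(Z_0 + jZ_L·tanβl) = 47.8 + j11.4 Ω
Γ_s = (Z_in − Z_s)/(Z_in + Z_s) = (-27.2 + j11.4)/(123 + j11.4), |Γ_s| = 0.239

|Γ| ≈ 0.239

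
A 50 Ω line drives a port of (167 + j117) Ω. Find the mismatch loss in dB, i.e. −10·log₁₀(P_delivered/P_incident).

mismatch loss ≈ 2.6 dB

Γ = (117 + j117)/(217 + j117), |Γ| = 0.671
|Γ|² = 0.45, so P_del/P_inc = 1 − |Γ|² = 0.55
ML = −10·log₁₀(1 − |Γ|²)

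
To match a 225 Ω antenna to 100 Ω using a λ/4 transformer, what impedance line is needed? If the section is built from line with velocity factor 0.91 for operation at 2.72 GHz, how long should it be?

Z_qwt = √(Z_0·R_L) = √(100 × 225) = √22500
λ = 0.91·c/f = 0.1 m, so l = λ/4 = 0.0251 m

Z_qwt ≈ 150 Ω; length ≈ 2.51 cm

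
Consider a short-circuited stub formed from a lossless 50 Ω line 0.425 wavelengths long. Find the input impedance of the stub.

Z_in ≈ −j25.5 Ω

βl = 2π × 0.425 = 153°
tan(βl) = -0.51
For a short-circuited stub, Z_in = jZ_0·tan(βl)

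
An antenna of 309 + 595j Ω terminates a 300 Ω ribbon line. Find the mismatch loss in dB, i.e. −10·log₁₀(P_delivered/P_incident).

Γ = (9 + j595)/(609 + j595), |Γ| = 0.699
|Γ|² = 0.488, so P_del/P_inc = 1 − |Γ|² = 0.512
ML = −10·log₁₀(1 − |Γ|²)

mismatch loss ≈ 2.91 dB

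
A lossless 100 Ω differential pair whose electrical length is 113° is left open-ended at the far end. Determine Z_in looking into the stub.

tan(βl) = -2.36
For an open-ended stub, Z_in = −jZ_0·cot(βl) = −jZ_0/tan(βl)

Z_in ≈ +j42.4 Ω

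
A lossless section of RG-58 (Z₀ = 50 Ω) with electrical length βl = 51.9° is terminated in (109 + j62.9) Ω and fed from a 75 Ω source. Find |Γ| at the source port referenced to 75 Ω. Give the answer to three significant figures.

tan(βl) = 1.28
Z_in = Z_0·(Z_L + jZ_0·tanβl)/(Z_0 + jZ_L·tanβl) = 35.4 − j46.9 Ω
Γ_s = (Z_in − Z_s)/(Z_in + Z_s) = (-39.6 − j46.9)/(110 − j46.9), |Γ_s| = 0.512

|Γ| ≈ 0.512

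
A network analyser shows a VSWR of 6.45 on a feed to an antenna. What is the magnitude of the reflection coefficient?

|Γ| ≈ 0.732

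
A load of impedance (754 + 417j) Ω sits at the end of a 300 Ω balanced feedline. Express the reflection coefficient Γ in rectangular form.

Γ = (Z_L − Z_0)/(Z_L + Z_0) = (454 + j417)/(1054 + j417)

Γ ≈ 0.508 + j0.195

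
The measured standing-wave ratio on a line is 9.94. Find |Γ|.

|Γ| = (S − 1)/(S + 1) = (9.94 − 1)/(9.94 + 1) = 8.94/10.9

|Γ| ≈ 0.817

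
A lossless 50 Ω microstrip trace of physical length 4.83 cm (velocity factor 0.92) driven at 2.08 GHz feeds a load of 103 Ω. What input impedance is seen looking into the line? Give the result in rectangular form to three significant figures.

λ = v/f = 0.92·c / 2.08 GHz = 0.133 m
βl = 2π·l/λ = 2π × 0.364 = 131°
tan(βl) = tan(131°) = -1.15
Z_in = Z_0·(Z_L + jZ_0·tanβl)/(Z_0 + jZ_L·tanβl)
     = 50·(103 − j57.4)/(50 − j118)

Z_in ≈ 36.2 + j28.2 Ω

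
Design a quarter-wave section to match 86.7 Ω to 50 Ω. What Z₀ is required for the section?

Z_qwt ≈ 65.8 Ω

Z_qwt = √(Z_0·R_L) = √(50 × 86.7) = √4335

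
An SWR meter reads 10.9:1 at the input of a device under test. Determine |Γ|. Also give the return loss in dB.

|Γ| ≈ 0.832; return loss ≈ 1.6 dB

|Γ| = (S − 1)/(S + 1) = (10.9 − 1)/(10.9 + 1) = 9.9/11.9
RL = −20·log₁₀|Γ| = −20·log₁₀(0.832)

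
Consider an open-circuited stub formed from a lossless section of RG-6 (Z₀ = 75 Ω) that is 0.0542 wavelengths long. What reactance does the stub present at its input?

βl = 2π × 0.0542 = 19.5°
tan(βl) = 0.354
For an open-circuited stub, Z_in = −jZ_0·cot(βl) = −jZ_0/tan(βl)

X_in ≈ -212 Ω (capacitive)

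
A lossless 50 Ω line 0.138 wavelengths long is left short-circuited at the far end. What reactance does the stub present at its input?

βl = 2π × 0.138 = 49.7°
tan(βl) = 1.18
For a short-circuited stub, Z_in = jZ_0·tan(βl)

X_in ≈ 58.9 Ω (inductive)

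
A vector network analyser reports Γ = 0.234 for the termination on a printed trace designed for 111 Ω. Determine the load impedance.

Z_L = Z_0·(1 + Γ)/(1 − Γ) = 111·(1.23)/(0.766)

Z_L ≈ 179 Ω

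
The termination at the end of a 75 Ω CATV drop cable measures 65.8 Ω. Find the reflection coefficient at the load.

Γ = -0.0653

Γ = (Z_L − Z_0)/(Z_L + Z_0) = (65.8 − 75)/(65.8 + 75) = -9.2/140.8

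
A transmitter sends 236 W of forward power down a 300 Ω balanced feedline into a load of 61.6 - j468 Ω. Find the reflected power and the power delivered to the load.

P_reflected ≈ 186 W; P_delivered ≈ 49.9 W

|Γ| = |(-238.4 − j468)/(361.6 − j468)| = 0.888
|Γ|² = 0.789
P_refl = |Γ|²·P_inc = 186 W, P_del = (1 − |Γ|²)·P_inc = 49.9 W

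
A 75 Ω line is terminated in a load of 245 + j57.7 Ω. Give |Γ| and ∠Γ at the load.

Γ = (Z_L − Z_0)/(Z_L + Z_0) = (170 + j57.7)/(320 + j57.7)
|Γ| = 180/325 = 0.552

Γ ≈ 0.552 ∠ 8.53°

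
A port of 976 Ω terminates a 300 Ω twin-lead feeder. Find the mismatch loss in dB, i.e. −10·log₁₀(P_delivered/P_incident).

mismatch loss ≈ 1.43 dB

Γ = (976 − 300)/(976 + 300) = 0.53
|Γ|² = 0.281, so P_del/P_inc = 1 − |Γ|² = 0.719
ML = −10·log₁₀(1 − |Γ|²)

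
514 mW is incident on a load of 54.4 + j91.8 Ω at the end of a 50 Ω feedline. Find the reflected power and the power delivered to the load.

P_reflected ≈ 225 mW; P_delivered ≈ 289 mW

|Γ| = |(4.4 + j91.8)/(104.4 + j91.8)| = 0.661
|Γ|² = 0.437
P_refl = |Γ|²·P_inc = 225 mW, P_del = (1 − |Γ|²)·P_inc = 289 mW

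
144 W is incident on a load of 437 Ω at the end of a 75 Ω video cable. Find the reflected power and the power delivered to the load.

P_reflected ≈ 72 W; P_delivered ≈ 72 W

Γ = (437 − 75)/(437 + 75) = 0.707
|Γ|² = 0.5
P_refl = |Γ|²·P_inc = 72 W, P_del = (1 − |Γ|²)·P_inc = 72 W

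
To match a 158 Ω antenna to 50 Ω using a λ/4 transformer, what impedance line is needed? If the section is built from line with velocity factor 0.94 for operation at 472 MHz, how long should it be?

Z_qwt ≈ 88.9 Ω; length ≈ 14.9 cm

Z_qwt = √(Z_0·R_L) = √(50 × 158) = √7900
λ = 0.94·c/f = 0.597 m, so l = λ/4 = 0.149 m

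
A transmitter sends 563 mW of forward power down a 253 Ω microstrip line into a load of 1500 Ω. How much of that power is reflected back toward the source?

P_reflected ≈ 285 mW

Γ = (1500 − 253)/(1500 + 253) = 0.711
|Γ|² = 0.506
P_refl = |Γ|²·P_inc = 285 mW, P_del = (1 − |Γ|²)·P_inc = 278 mW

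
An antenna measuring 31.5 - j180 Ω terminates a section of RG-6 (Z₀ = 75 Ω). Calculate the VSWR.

Γ = (Z_L − Z_0)/(Z_L + Z_0) = (-43.5 − j180)/(106.5 − j180)
|Γ| = 185/209 = 0.885
VSWR = (1 + |Γ|)/(1 − |Γ|) = 1.89/0.115

VSWR ≈ 16.5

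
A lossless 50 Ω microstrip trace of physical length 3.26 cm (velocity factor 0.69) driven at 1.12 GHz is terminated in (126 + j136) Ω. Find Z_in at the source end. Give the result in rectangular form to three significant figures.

λ = v/f = 0.69·c / 1.12 GHz = 0.185 m
βl = 2π·l/λ = 2π × 0.176 = 63.5°
tan(βl) = tan(63.5°) = 2.01
Z_in = Z_0·(Z_L + jZ_0·tanβl)/(Z_0 + jZ_L·tanβl)
     = 50·(126 + j236)/(-223 + j253)

Z_in ≈ 13.9 − j37.2 Ω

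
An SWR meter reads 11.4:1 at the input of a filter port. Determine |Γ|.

|Γ| ≈ 0.839

|Γ| = (S − 1)/(S + 1) = (11.4 − 1)/(11.4 + 1) = 10.4/12.4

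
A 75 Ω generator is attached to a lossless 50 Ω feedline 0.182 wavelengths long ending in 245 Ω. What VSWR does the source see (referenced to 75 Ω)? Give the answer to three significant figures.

VSWR ≈ 6.66

βl = 2π × 0.182 = 65.5°
tan(βl) = 2.2
Z_in = Z_0·(Z_L + jZ_0·tanβl)/(Z_0 + jZ_L·tanβl) = 12.2 − j21.6 Ω
Γ_s = (Z_in − Z_s)/(Z_in + Z_s) = (-62.8 − j21.6)/(87.2 − j21.6), |Γ_s| = 0.739
VSWR = (1 + |Γ_s|)/(1 − |Γ_s|)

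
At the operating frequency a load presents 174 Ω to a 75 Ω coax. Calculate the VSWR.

For a purely resistive load, VSWR = R_L/Z_0 or Z_0/R_L (whichever > 1) = 174/75

VSWR ≈ 2.32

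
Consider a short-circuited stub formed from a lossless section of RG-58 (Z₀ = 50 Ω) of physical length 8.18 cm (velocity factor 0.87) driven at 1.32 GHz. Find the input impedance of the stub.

Z_in ≈ −j30.1 Ω

λ = v/f = 0.87·c / 1.32 GHz = 0.198 m
βl = 2π·l/λ = 2π × 0.414 = 149°
tan(βl) = -0.602
For a short-circuited stub, Z_in = jZ_0·tan(βl)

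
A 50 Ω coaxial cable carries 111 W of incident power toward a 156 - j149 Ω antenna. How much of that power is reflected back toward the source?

|Γ| = |(106 − j149)/(206 − j149)| = 0.719
|Γ|² = 0.517
P_refl = |Γ|²·P_inc = 57.4 W, P_del = (1 − |Γ|²)·P_inc = 53.6 W

P_reflected ≈ 57.4 W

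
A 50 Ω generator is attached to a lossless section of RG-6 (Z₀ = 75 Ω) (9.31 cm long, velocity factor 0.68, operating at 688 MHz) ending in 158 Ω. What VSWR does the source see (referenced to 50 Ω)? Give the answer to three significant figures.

λ = v/f = 0.68·c / 688 MHz = 0.297 m
βl = 2π·l/λ = 2π × 0.314 = 113°
tan(βl) = -2.35
Z_in = Z_0·(Z_L + jZ_0·tanβl)/(Z_0 + jZ_L·tanβl) = 40.4 + j23.7 Ω
Γ_s = (Z_in − Z_s)/(Z_in + Z_s) = (-9.61 + j23.7)/(90.4 + j23.7), |Γ_s| = 0.274
VSWR = (1 + |Γ_s|)/(1 − |Γ_s|)

VSWR ≈ 1.75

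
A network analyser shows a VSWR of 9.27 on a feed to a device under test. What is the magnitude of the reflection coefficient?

|Γ| = (S − 1)/(S + 1) = (9.27 − 1)/(9.27 + 1) = 8.27/10.3

|Γ| ≈ 0.805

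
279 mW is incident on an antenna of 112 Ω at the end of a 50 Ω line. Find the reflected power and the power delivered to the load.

Γ = (112 − 50)/(112 + 50) = 0.383
|Γ|² = 0.146
P_refl = |Γ|²·P_inc = 40.9 mW, P_del = (1 − |Γ|²)·P_inc = 238 mW

P_reflected ≈ 40.9 mW; P_delivered ≈ 238 mW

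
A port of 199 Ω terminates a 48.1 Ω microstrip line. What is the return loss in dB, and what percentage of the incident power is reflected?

RL ≈ 4.28 dB; 37.3% of incident power reflected

Γ = (199 − 48.1)/(199 + 48.1) = 0.611
RL = −20·log₁₀(0.611) = 4.28 dB
P_refl/P_inc = |Γ|² = 0.373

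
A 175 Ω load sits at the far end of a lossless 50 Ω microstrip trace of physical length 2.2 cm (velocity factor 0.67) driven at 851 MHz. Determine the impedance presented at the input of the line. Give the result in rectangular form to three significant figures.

λ = v/f = 0.67·c / 851 MHz = 0.236 m
βl = 2π·l/λ = 2π × 0.0931 = 33.5°
tan(βl) = tan(33.5°) = 0.663
Z_in = Z_0·(Z_L + jZ_0·tanβl)/(Z_0 + jZ_L·tanβl)
     = 50·(175 + j33.1)/(50 + j116)

Z_in ≈ 39.5 − j58.4 Ω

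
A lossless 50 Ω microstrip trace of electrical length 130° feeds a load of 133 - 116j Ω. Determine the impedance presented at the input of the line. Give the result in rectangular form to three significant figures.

tan(βl) = tan(130°) = -1.19
Z_in = Z_0·(Z_L + jZ_0·tanβl)/(Z_0 + jZ_L·tanβl)
     = 50·(133 − j176)/(-88.2 − j159)

Z_in ≈ 24.5 + j55.6 Ω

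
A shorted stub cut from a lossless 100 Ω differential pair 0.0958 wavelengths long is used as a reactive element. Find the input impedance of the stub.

βl = 2π × 0.0958 = 34.5°
tan(βl) = 0.687
For a shorted stub, Z_in = jZ_0·tan(βl)

Z_in ≈ +j68.7 Ω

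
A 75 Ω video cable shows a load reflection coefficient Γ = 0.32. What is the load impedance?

Z_L = Z_0·(1 + Γ)/(1 − Γ) = 75·(1.32)/(0.68)

Z_L ≈ 146 Ω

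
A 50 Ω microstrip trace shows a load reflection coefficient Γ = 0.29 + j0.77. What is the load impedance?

Z_L = Z_0·(1 + Γ)/(1 − Γ) = 50·(1.29 + j0.77)/(0.71 − j0.77)

Z_L ≈ 14.7 + j70.2 Ω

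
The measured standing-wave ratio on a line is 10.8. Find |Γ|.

|Γ| ≈ 0.831

|Γ| = (S − 1)/(S + 1) = (10.8 − 1)/(10.8 + 1) = 9.8/11.8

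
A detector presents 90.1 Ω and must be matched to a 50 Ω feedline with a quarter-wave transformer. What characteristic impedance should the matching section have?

Z_qwt ≈ 67.1 Ω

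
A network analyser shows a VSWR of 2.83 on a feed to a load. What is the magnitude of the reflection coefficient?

|Γ| ≈ 0.478

|Γ| = (S − 1)/(S + 1) = (2.83 − 1)/(2.83 + 1) = 1.83/3.83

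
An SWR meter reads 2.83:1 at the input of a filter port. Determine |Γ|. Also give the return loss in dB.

|Γ| ≈ 0.478; return loss ≈ 6.41 dB

|Γ| = (S − 1)/(S + 1) = (2.83 − 1)/(2.83 + 1) = 1.83/3.83
RL = −20·log₁₀|Γ| = −20·log₁₀(0.478)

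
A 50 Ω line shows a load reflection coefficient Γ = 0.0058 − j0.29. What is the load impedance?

Z_L ≈ 42.7 − j27 Ω

Z_L = Z_0·(1 + Γ)/(1 − Γ) = 50·(1.01 − j0.29)/(0.994 + j0.29)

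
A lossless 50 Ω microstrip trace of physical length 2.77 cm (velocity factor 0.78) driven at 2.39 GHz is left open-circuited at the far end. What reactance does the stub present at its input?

X_in ≈ 10.5 Ω (inductive)

λ = v/f = 0.78·c / 2.39 GHz = 0.0979 m
βl = 2π·l/λ = 2π × 0.283 = 102°
tan(βl) = -4.77
For an open-circuited stub, Z_in = −jZ_0·cot(βl) = −jZ_0/tan(βl)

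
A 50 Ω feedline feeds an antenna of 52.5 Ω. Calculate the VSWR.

VSWR ≈ 1.05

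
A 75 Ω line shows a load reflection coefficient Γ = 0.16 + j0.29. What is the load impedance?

Z_L ≈ 84.6 + j55.1 Ω

Z_L = Z_0·(1 + Γ)/(1 − Γ) = 75·(1.16 + j0.29)/(0.84 − j0.29)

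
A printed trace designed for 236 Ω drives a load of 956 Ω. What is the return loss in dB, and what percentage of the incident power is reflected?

Γ = (956 − 236)/(956 + 236) = 0.604
RL = −20·log₁₀(0.604) = 4.38 dB
P_refl/P_inc = |Γ|² = 0.365

RL ≈ 4.38 dB; 36.5% of incident power reflected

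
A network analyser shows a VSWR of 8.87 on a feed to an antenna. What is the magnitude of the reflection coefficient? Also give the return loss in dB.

|Γ| = (S − 1)/(S + 1) = (8.87 − 1)/(8.87 + 1) = 7.87/9.87
RL = −20·log₁₀|Γ| = −20·log₁₀(0.797)

|Γ| ≈ 0.797; return loss ≈ 1.97 dB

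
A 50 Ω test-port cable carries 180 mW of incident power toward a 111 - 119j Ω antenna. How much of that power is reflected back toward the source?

|Γ| = |(61 − j119)/(161 − j119)| = 0.668
|Γ|² = 0.446
P_refl = |Γ|²·P_inc = 80.3 mW, P_del = (1 − |Γ|²)·P_inc = 99.7 mW

P_reflected ≈ 80.3 mW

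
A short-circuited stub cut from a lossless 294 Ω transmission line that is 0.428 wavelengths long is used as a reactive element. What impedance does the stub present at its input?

Z_in ≈ −j143 Ω

βl = 2π × 0.428 = 154°
tan(βl) = -0.486
For a short-circuited stub, Z_in = jZ_0·tan(βl)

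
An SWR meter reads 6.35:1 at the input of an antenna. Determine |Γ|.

|Γ| ≈ 0.728

|Γ| = (S − 1)/(S + 1) = (6.35 − 1)/(6.35 + 1) = 5.35/7.35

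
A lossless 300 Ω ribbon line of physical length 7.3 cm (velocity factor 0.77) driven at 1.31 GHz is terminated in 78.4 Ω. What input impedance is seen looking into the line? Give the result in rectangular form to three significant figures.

Z_in ≈ 104 − j164 Ω

λ = v/f = 0.77·c / 1.31 GHz = 0.176 m
βl = 2π·l/λ = 2π × 0.414 = 149°
tan(βl) = tan(149°) = -0.6
Z_in = Z_0·(Z_L + jZ_0·tanβl)/(Z_0 + jZ_L·tanβl)
     = 300·(78.4 − j180)/(300 − j47)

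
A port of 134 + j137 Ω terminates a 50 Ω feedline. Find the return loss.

Γ = (84 + j137)/(184 + j137), |Γ| = 0.701
RL = −20·log₁₀|Γ| = −20·log₁₀(0.701)

RL ≈ 3.09 dB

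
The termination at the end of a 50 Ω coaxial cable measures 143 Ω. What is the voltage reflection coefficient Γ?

Γ = (Z_L − Z_0)/(Z_L + Z_0) = (143 − 50)/(143 + 50) = 93/193

Γ = 0.482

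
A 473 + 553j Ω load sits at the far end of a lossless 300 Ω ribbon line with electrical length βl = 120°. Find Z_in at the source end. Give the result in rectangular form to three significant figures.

tan(βl) = tan(120°) = -1.73
Z_in = Z_0·(Z_L + jZ_0·tanβl)/(Z_0 + jZ_L·tanβl)
     = 300·(473 + j33.4)/(1260 − j819)

Z_in ≈ 75.6 + j57.2 Ω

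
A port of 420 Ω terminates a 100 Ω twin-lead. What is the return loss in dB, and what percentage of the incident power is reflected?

Γ = (420 − 100)/(420 + 100) = 0.615
RL = −20·log₁₀(0.615) = 4.22 dB
P_refl/P_inc = |Γ|² = 0.379

RL ≈ 4.22 dB; 37.9% of incident power reflected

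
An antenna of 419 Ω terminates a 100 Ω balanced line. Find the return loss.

RL ≈ 4.23 dB

Γ = (419 − 100)/(419 + 100) = 0.615
RL = −20·log₁₀|Γ| = −20·log₁₀(0.615)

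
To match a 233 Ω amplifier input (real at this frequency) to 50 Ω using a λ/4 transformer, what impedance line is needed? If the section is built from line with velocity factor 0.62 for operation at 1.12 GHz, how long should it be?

Z_qwt ≈ 108 Ω; length ≈ 4.15 cm

Z_qwt = √(Z_0·R_L) = √(50 × 233) = √11650
λ = 0.62·c/f = 0.166 m, so l = λ/4 = 0.0415 m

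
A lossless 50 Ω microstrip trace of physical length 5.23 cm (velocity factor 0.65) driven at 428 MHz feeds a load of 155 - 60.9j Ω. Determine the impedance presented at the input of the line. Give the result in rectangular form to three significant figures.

λ = v/f = 0.65·c / 428 MHz = 0.456 m
βl = 2π·l/λ = 2π × 0.115 = 41.3°
tan(βl) = tan(41.3°) = 0.879
Z_in = Z_0·(Z_L + jZ_0·tanβl)/(Z_0 + jZ_L·tanβl)
     = 50·(155 − j16.9)/(104 + j136)

Z_in ≈ 23.5 − j39 Ω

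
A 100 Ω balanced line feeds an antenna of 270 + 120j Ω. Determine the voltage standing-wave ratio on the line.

VSWR ≈ 3.3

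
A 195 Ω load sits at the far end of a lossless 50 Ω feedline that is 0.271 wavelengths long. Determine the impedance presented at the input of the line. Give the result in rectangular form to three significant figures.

βl = 2π × 0.271 = 97.6°
tan(βl) = tan(97.6°) = -7.53
Z_in = Z_0·(Z_L + jZ_0·tanβl)/(Z_0 + jZ_L·tanβl)
     = 50·(195 − j377)/(50 − j1470)

Z_in ≈ 13 + j6.19 Ω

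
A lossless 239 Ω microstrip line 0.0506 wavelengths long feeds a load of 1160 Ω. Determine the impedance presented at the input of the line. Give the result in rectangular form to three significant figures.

Z_in ≈ 362 − j500 Ω

βl = 2π × 0.0506 = 18.2°
tan(βl) = tan(18.2°) = 0.329
Z_in = Z_0·(Z_L + jZ_0·tanβl)/(Z_0 + jZ_L·tanβl)
     = 239·(1160 + j78.7)/(239 + j382)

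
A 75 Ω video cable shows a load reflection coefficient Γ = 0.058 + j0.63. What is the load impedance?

Z_L ≈ 35 + j73.6 Ω

Z_L = Z_0·(1 + Γ)/(1 − Γ) = 75·(1.06 + j0.63)/(0.942 − j0.63)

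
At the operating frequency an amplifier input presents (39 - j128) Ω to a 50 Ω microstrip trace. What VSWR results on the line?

VSWR ≈ 10.4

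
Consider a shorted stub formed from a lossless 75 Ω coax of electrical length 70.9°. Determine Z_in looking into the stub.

tan(βl) = 2.89
For a shorted stub, Z_in = jZ_0·tan(βl)

Z_in ≈ +j217 Ω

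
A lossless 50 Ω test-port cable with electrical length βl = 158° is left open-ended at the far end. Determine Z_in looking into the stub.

tan(βl) = -0.404
For an open-ended stub, Z_in = −jZ_0·cot(βl) = −jZ_0/tan(βl)

Z_in ≈ +j124 Ω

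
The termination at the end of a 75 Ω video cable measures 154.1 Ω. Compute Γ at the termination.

Γ = (Z_L − Z_0)/(Z_L + Z_0) = (154.1 − 75)/(154.1 + 75) = 79.1/229.1

Γ = 0.345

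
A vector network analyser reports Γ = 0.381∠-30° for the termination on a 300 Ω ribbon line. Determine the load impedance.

Z_L = Z_0·(1 + Γ)/(1 − Γ) = 300·(1.33 − j0.19)/(0.67 + j0.19)

Z_L ≈ 528 − j236 Ω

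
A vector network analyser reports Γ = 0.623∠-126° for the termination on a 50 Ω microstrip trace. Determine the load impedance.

Z_L = Z_0·(1 + Γ)/(1 − Γ) = 50·(0.634 − j0.504)/(1.37 + j0.504)

Z_L ≈ 14.4 − j23.8 Ω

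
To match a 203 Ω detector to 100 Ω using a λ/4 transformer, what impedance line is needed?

Z_qwt ≈ 142 Ω

Z_qwt = √(Z_0·R_L) = √(100 × 203) = √20300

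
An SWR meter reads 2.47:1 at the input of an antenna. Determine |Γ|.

|Γ| = (S − 1)/(S + 1) = (2.47 − 1)/(2.47 + 1) = 1.47/3.47

|Γ| ≈ 0.424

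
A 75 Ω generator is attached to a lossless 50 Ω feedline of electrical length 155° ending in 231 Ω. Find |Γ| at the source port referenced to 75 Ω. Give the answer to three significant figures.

tan(βl) = -0.466
Z_in = Z_0·(Z_L + jZ_0·tanβl)/(Z_0 + jZ_L·tanβl) = 49.9 + j84.1 Ω
Γ_s = (Z_in − Z_s)/(Z_in + Z_s) = (-25.1 + j84.1)/(125 + j84.1), |Γ_s| = 0.583

|Γ| ≈ 0.583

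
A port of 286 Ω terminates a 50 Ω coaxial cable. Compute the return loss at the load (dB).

Γ = (286 − 50)/(286 + 50) = 0.702
RL = −20·log₁₀|Γ| = −20·log₁₀(0.702)

RL ≈ 3.07 dB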